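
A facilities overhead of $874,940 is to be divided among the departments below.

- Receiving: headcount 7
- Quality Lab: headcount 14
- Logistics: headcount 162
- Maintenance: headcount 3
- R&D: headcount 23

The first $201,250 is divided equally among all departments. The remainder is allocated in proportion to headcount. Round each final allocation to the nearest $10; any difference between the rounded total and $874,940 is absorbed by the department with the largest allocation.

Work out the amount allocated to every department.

Receiving: $62,810; Quality Lab: $85,380; Logistics: $562,440; Maintenance: $49,920; R&D: $114,390

Equal tier: $201,250 ÷ 5 = $40,250 apiece.
Remainder $673,690 by headcount (total 209): Receiving 22,563.78 → $22,560; Quality Lab 45,127.56 → $45,130; Logistics 522,190.33 → $522,190; Maintenance 9,670.19 → $9,670; R&D 74,138.13 → $74,140.
Totals: Receiving $40,250 + $22,560 = $62,810; Quality Lab $40,250 + $45,130 = $85,380; Logistics $40,250 + $522,190 = $562,440; Maintenance $40,250 + $9,670 = $49,920; R&D $40,250 + $74,140 = $114,390.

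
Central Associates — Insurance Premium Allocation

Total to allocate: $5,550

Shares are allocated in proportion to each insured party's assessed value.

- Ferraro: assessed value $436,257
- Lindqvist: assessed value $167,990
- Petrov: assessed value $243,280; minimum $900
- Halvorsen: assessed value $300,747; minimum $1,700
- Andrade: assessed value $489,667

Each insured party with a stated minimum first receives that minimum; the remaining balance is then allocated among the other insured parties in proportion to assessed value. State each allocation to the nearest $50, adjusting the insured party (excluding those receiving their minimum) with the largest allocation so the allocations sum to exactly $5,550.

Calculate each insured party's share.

Ferraro: $1,200; Lindqvist: $450; Petrov: $900; Halvorsen: $1,700; Andrade: $1,300

Fund the minimums — Petrov $900; Halvorsen $1,700. Residual $2,950.
Residual split over remaining assessed value 1,093,914: Ferraro 1,176.47 → $1,200; Lindqvist 453.03 → $450; Andrade 1,320.50 → $1,300.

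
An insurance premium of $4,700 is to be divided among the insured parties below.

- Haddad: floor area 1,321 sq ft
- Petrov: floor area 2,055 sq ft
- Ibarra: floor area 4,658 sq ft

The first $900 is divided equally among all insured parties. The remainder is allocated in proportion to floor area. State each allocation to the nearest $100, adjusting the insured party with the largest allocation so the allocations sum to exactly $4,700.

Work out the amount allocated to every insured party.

Equal tier: $900 ÷ 3 = $300 apiece.
Remainder $3,800 by floor area (total 8,034): Haddad 624.82 → $600; Petrov 971.99 → $1,000; Ibarra 2,203.19 → $2,200.
Totals: Haddad $300 + $600 = $900; Petrov $300 + $1,000 = $1,300; Ibarra $300 + $2,200 = $2,500.

Haddad: $900; Petrov: $1,300; Ibarra: $2,500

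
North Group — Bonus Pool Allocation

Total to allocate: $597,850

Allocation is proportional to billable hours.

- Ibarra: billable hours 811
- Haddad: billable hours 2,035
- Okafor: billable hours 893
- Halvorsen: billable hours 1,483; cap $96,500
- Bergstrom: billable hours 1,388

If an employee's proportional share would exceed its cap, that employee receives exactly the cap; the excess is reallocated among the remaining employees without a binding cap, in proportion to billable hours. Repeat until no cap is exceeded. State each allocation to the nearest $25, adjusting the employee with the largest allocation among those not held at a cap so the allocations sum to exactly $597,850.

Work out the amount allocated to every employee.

Ibarra: $79,300 | Haddad: $199,000 | Okafor: $87,325 | Halvorsen: $96,500 | Bergstrom: $135,725

Combined billable hours = 6,610.
Unconstrained shares: Ibarra 73,351.94; Haddad 184,058.21; Okafor 80,768.54; Halvorsen 134,131.85; Bergstrom 125,539.46.
Held at cap: Halvorsen ($96,500); residual $501,350 reallocated over remaining billable hours 5,127.
Shares after redistribution: Ibarra 79,304.63 → $79,300; Haddad 198,994.98 → $199,000; Okafor 87,323.10 → $87,325; Bergstrom 135,727.29 → $135,725.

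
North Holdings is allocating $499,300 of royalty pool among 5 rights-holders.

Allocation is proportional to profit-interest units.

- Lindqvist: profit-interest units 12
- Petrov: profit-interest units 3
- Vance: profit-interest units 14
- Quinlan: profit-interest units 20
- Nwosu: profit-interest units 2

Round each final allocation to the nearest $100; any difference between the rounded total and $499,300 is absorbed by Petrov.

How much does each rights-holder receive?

Profit-interest units total: 51.
Raw shares: Lindqvist 12/51 × $499,300 = 117,482.35; Petrov 3/51 × $499,300 = 29,370.59; Vance 14/51 × $499,300 = 137,062.75; Quinlan 20/51 × $499,300 = 195,803.92; Nwosu 2/51 × $499,300 = 19,580.39.
Rounded to nearest $100: Lindqvist $117,500; Petrov $29,400; Vance $137,100; Quinlan $195,800; Nwosu $19,600. Sum = $499,400.
Difference $499,300 − $499,400 = −$100 applied to Petrov: Petrov becomes $29,300.

Lindqvist: $117,500 | Petrov: $29,300 | Vance: $137,100 | Quinlan: $195,800 | Nwosu: $19,600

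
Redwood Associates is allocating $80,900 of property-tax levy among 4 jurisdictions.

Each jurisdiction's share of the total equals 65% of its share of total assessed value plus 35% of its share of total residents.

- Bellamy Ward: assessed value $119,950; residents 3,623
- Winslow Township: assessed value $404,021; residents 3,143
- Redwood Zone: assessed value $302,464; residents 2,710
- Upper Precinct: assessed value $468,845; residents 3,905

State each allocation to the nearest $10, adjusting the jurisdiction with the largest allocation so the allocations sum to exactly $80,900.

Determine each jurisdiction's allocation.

Totals — assessed value 1,295,280, residents 13,381.
Blended shares (65% assessed value + 35% residents): Bellamy Ward 0.1550; Winslow Township 0.2850; Redwood Zone 0.2227; Upper Precinct 0.3374.
Proportional shares: Bellamy Ward 12,536.14; Winslow Township 23,052.98; Redwood Zone 18,013.77; Upper Precinct 27,297.10.
At nearest $10: Bellamy Ward $12,540; Winslow Township $23,050; Redwood Zone $18,010; Upper Precinct $27,300. Sum = $80,900.
Rounded total matches; no reconciliation needed.

Bellamy Ward: $12,540 | Winslow Township: $23,050 | Redwood Zone: $18,010 | Upper Precinct: $27,300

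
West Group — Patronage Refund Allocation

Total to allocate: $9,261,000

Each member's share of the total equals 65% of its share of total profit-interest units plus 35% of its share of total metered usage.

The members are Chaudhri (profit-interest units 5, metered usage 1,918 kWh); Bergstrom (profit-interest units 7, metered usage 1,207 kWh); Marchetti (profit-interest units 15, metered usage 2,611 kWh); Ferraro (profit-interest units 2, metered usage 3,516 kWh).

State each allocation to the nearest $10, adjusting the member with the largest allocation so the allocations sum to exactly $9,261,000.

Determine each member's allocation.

Totals — profit-interest units 29, metered usage 9,252.
Combined weights (65% profit-interest units + 35% metered usage): Chaudhri 0.1846; Bergstrom 0.2026; Marchetti 0.4350; Ferraro 0.1778.
Unrounded shares: Chaudhri 1,709,823.71; Bergstrom 1,875,879.91; Marchetti 4,028,351.03; Ferraro 1,646,945.36.
Rounded to nearest $10: Chaudhri $1,709,820; Bergstrom $1,875,880; Marchetti $4,028,350; Ferraro $1,646,950. Sum = $9,261,000.
Sum already equals the total — no adjustment.

Chaudhri: $1,709,820 | Bergstrom: $1,875,880 | Marchetti: $4,028,350 | Ferraro: $1,646,950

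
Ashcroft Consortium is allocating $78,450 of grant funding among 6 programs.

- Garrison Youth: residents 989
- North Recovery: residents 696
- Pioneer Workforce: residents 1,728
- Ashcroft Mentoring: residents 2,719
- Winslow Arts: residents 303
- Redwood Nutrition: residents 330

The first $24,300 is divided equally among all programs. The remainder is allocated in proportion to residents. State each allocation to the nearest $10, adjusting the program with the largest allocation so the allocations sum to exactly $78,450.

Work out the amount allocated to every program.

Garrison Youth: $11,970 · North Recovery: $9,620 · Pioneer Workforce: $17,880 · Ashcroft Mentoring: $25,810 · Winslow Arts: $6,480 · Redwood Nutrition: $6,690

First tranche $24,300 split equally: $4,050 each.
Remainder $54,150 by residents (total 6,765): Garrison Youth 7,916.39 → $7,920; North Recovery 5,571.09 → $5,570; Pioneer Workforce 13,831.66 → $13,830; Ashcroft Mentoring 21,764.06 → $21,760; Winslow Arts 2,425.34 → $2,430; Redwood Nutrition 2,641.46 → $2,640.
Totals: Garrison Youth $4,050 + $7,920 = $11,970; North Recovery $4,050 + $5,570 = $9,620; Pioneer Workforce $4,050 + $13,830 = $17,880; Ashcroft Mentoring $4,050 + $21,760 = $25,810; Winslow Arts $4,050 + $2,430 = $6,480; Redwood Nutrition $4,050 + $2,640 = $6,690.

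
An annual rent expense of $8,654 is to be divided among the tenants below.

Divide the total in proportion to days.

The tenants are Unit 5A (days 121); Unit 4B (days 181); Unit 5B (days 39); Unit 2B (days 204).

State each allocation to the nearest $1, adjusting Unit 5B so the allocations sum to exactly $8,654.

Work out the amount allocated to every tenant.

Total days = 545.
Raw shares: Unit 5A 121/545 × $8,654 = 1,921.35; Unit 4B 181/545 × $8,654 = 2,874.08; Unit 5B 39/545 × $8,654 = 619.28; Unit 2B 204/545 × $8,654 = 3,239.30.
At nearest $1: Unit 5A $1,921; Unit 4B $2,874; Unit 5B $619; Unit 2B $3,239. Sum = $8,653.
Difference $8,654 − $8,653 = +$1 applied to Unit 5B: Unit 5B becomes $620.

Unit 5A: $1,921; Unit 4B: $2,874; Unit 5B: $620; Unit 2B: $3,239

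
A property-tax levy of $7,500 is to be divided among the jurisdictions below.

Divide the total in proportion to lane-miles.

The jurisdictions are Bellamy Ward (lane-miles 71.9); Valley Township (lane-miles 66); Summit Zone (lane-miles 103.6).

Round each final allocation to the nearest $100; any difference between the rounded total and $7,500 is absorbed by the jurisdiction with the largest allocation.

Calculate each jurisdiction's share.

Combined lane-miles = 241.5.
Unrounded shares: Bellamy Ward 71.9/241.5 × $7,500 = 2,232.92; Valley Township 66/241.5 × $7,500 = 2,049.69; Summit Zone 103.6/241.5 × $7,500 = 3,217.39.
At nearest $100: Bellamy Ward $2,200; Valley Township $2,000; Summit Zone $3,200. Sum = $7,400.
Difference $7,500 − $7,400 = +$100 applied to largest allocation (Summit Zone): Summit Zone becomes $3,300.

Bellamy Ward: $2,200; Valley Township: $2,000; Summit Zone: $3,300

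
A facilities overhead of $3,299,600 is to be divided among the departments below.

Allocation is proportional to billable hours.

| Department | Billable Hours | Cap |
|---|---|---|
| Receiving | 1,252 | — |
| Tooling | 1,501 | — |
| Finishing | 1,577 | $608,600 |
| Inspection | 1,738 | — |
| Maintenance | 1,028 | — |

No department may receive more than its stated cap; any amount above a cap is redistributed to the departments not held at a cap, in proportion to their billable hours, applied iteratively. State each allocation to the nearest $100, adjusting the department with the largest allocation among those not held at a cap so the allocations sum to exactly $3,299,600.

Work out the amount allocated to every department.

Receiving: $610,500 · Tooling: $731,900 · Finishing: $608,600 · Inspection: $847,400 · Maintenance: $501,200

Combined billable hours = 7,096.
Proportional shares (ignoring caps): Receiving 582,172.94; Tooling 697,956.54; Finishing 733,296.11; Inspection 808,160.20; Maintenance 478,014.21.
Capped: Finishing ($608,600); residual $2,691,000 reallocated over remaining billable hours 5,519.
Remaining shares: Receiving 610,460.59 → $610,500; Tooling 731,870.09 → $731,900; Inspection 847,428.52 → $847,400; Maintenance 501,240.80 → $501,200.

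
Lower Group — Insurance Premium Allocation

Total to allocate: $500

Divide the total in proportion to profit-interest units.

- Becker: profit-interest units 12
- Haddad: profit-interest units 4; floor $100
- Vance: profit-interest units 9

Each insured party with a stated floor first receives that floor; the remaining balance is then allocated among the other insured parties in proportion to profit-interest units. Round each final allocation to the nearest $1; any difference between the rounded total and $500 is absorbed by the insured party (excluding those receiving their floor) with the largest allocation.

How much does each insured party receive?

Becker: $229 | Haddad: $100 | Vance: $171

Guaranteed amounts: Haddad $100. Remaining pool $400.
Remaining pool split over remaining profit-interest units 21: Becker 228.57 → $229; Vance 171.43 → $171.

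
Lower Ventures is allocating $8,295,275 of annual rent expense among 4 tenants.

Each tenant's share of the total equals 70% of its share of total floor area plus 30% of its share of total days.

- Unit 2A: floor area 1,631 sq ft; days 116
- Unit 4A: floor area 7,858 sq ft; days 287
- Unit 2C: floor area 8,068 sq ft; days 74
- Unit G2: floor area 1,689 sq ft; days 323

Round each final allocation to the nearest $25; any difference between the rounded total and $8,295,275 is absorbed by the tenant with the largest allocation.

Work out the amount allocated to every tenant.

Floor area total 19,246; days total 800.
Combined weights (70% floor area + 30% days): Unit 2A 0.1028; Unit 4A 0.3934; Unit 2C 0.3212; Unit G2 0.1826.
Proportional shares: Unit 2A 852,931.93; Unit 4A 3,263,608.74; Unit 2C 2,664,382.55; Unit G2 1,514,351.78.
After rounding ($25): Unit 2A $852,925; Unit 4A $3,263,600; Unit 2C $2,664,375; Unit G2 $1,514,350. Sum = $8,295,250.
Difference $8,295,275 − $8,295,250 = +$25 applied to largest allocation (Unit 4A): Unit 4A becomes $3,263,625.

Unit 2A: $852,925; Unit 4A: $3,263,625; Unit 2C: $2,664,375; Unit G2: $1,514,350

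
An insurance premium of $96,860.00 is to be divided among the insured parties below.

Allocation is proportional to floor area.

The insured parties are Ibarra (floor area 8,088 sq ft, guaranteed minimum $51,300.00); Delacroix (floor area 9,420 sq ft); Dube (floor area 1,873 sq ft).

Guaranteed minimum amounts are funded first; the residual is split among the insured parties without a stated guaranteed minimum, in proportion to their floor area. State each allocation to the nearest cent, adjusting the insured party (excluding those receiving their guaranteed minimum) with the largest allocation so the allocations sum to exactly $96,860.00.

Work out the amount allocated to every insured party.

Fund the minimums — Ibarra $51,300.00. Residual $45,560.00.
Residual split over remaining floor area 11,293: Delacroix 38,003.6483 → $38,003.65; Dube 7,556.3517 → $7,556.35.

Ibarra: $51,300.00 | Delacroix: $38,003.65 | Dube: $7,556.35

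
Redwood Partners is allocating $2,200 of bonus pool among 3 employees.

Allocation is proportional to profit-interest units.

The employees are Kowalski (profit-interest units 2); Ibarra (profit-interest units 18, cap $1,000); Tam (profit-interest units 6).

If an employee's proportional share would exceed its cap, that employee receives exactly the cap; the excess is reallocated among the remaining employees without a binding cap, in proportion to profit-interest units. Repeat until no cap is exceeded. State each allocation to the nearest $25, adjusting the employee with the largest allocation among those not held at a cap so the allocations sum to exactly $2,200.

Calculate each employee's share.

Profit-interest units total: 26.
Proportional shares (ignoring caps): Kowalski 169.23; Ibarra 1,523.08; Tam 507.69.
Cap binds for Ibarra ($1,000); remaining pool $1,200 reallocated over remaining profit-interest units 8.
Redistributed shares: Kowalski 300.00 → $300; Tam 900.00 → $900.

Kowalski: $300; Ibarra: $1,000; Tam: $900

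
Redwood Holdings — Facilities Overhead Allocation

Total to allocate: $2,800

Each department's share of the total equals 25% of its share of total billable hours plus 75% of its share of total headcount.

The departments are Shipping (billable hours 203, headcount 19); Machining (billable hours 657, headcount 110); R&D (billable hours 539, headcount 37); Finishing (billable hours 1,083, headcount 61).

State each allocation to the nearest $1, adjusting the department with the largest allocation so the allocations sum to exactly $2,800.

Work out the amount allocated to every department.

Shipping: $233 | Machining: $1,203 | R&D: $494 | Finishing: $870

Totals — billable hours 2,482, headcount 227.
Blended shares (25% billable hours + 75% headcount): Shipping 0.0832; Machining 0.4296; R&D 0.1765; Finishing 0.3106.
Pro-rata amounts: Shipping 233.02; Machining 1,202.92; R&D 494.31; Finishing 869.76.
After rounding ($1): Shipping $233; Machining $1,203; R&D $494; Finishing $870. Sum = $2,800.
Rounded total matches; no reconciliation needed.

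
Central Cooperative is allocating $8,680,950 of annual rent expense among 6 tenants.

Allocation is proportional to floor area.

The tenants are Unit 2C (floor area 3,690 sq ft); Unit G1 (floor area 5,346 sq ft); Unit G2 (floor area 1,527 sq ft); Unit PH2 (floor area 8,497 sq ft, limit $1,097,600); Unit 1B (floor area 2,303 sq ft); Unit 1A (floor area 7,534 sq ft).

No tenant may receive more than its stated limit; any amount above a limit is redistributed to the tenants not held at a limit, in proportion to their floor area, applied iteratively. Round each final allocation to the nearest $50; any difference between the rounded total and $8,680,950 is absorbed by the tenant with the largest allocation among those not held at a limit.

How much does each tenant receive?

Unit 2C: $1,371,700 · Unit G1: $1,987,300 · Unit G2: $567,650 · Unit PH2: $1,097,600 · Unit 1B: $856,100 · Unit 1A: $2,800,600

Sum of floor area: 28,897.
Proportional shares (ignoring caps): Unit 2C 1,108,513.18; Unit G1 1,605,992.27; Unit G2 458,726.19; Unit PH2 2,552,584.43; Unit 1B 691,844.41; Unit 1A 2,263,289.52.
Held at cap: Unit PH2 ($1,097,600); remaining pool $7,583,350 reallocated over remaining floor area 20,400.
Redistributed shares: Unit 2C 1,371,694.19 → $1,371,700; Unit G1 1,987,283.78 → $1,987,300; Unit G2 567,636.05 → $567,650; Unit 1B 856,100.74 → $856,100; Unit 1A 2,800,635.24 → $2,800,650.
Rounding difference −$50 applied to Unit 1A → $2,800,600.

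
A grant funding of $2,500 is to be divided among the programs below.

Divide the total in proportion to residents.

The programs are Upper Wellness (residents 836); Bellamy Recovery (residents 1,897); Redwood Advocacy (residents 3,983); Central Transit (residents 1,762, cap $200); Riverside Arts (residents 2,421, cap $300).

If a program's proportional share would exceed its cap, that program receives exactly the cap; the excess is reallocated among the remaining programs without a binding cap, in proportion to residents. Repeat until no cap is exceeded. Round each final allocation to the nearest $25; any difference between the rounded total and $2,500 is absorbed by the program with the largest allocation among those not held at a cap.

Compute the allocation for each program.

Upper Wellness: $250 · Bellamy Recovery: $575 · Redwood Advocacy: $1,175 · Central Transit: $200 · Riverside Arts: $300

Combined residents = 10,899.
Pro-rata shares before constraints: Upper Wellness 191.76; Bellamy Recovery 435.13; Redwood Advocacy 913.62; Central Transit 404.17; Riverside Arts 555.33.
Cap binds for Central Transit ($200), Riverside Arts ($300); residual $2,000 reallocated over remaining residents 6,716.
Remaining shares: Upper Wellness 248.96 → $250; Bellamy Recovery 564.92 → $575; Redwood Advocacy 1,186.12 → $1,175.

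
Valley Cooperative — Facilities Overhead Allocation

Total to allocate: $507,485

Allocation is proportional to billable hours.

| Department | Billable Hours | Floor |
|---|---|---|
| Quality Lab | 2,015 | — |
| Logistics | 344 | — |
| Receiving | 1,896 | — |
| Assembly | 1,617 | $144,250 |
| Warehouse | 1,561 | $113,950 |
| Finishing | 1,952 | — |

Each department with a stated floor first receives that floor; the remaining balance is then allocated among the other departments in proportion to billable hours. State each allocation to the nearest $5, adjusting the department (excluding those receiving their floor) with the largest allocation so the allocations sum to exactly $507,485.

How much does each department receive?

Quality Lab: $80,930 | Logistics: $13,815 | Receiving: $76,145 | Assembly: $144,250 | Warehouse: $113,950 | Finishing: $78,395

Fund the minimums — Assembly $144,250; Warehouse $113,950. Balance $249,285.
Balance split over remaining billable hours 6,207: Quality Lab 80,926.26 → $80,925; Logistics 13,815.70 → $13,815; Receiving 76,146.99 → $76,145; Finishing 78,396.06 → $78,395.
Rounding difference +$5 applied to Quality Lab → $80,930.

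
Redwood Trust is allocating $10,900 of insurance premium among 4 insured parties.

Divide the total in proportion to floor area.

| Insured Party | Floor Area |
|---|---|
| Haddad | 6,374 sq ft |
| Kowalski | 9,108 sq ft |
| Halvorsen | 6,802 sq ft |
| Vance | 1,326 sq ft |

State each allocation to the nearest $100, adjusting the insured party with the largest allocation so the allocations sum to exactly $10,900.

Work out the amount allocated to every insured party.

Floor area total: 23,610.
Proportional shares: Haddad 6,374/23,610 × $10,900 = 2,942.68; Kowalski 9,108/23,610 × $10,900 = 4,204.88; Halvorsen 6,802/23,610 × $10,900 = 3,140.27; Vance 1,326/23,610 × $10,900 = 612.17.
After rounding ($100): Haddad $2,900; Kowalski $4,200; Halvorsen $3,100; Vance $600. Sum = $10,800.
Difference $10,900 − $10,800 = +$100 applied to largest allocation (Kowalski): Kowalski becomes $4,300.

Haddad: $2,900 | Kowalski: $4,300 | Halvorsen: $3,100 | Vance: $600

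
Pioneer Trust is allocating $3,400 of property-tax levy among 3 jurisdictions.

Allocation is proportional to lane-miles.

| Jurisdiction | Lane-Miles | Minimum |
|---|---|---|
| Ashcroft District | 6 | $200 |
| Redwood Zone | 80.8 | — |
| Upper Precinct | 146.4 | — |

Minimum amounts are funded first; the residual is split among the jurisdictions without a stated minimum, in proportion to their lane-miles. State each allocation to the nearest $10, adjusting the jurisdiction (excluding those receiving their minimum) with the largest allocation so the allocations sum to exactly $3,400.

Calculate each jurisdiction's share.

Ashcroft District: $200; Redwood Zone: $1,140; Upper Precinct: $2,060

Minimums first: Ashcroft District $200. Residual $3,200.
Residual split over remaining lane-miles 227.2: Redwood Zone 1,138.03 → $1,140; Upper Precinct 2,061.97 → $2,060.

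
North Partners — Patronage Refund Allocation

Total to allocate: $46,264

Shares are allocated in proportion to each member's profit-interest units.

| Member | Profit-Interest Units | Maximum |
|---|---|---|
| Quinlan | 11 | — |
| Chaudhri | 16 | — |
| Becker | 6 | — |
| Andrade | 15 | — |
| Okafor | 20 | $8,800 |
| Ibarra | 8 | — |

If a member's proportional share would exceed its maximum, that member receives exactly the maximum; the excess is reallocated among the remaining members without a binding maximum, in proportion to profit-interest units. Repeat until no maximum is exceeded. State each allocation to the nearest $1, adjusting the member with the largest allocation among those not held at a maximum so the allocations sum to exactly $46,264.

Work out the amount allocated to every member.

Total profit-interest units = 76.
Proportional shares (ignoring caps): Quinlan 6,696.11; Chaudhri 9,739.79; Becker 3,652.42; Andrade 9,131.05; Okafor 12,174.74; Ibarra 4,869.89.
Capped: Okafor ($8,800); residual $37,464 reallocated over remaining profit-interest units 56.
Shares after redistribution: Quinlan 7,359.00 → $7,359; Chaudhri 10,704.00 → $10,704; Becker 4,014.00 → $4,014; Andrade 10,035.00 → $10,035; Ibarra 5,352.00 → $5,352.

Quinlan: $7,359 | Chaudhri: $10,704 | Becker: $4,014 | Andrade: $10,035 | Okafor: $8,800 | Ibarra: $5,352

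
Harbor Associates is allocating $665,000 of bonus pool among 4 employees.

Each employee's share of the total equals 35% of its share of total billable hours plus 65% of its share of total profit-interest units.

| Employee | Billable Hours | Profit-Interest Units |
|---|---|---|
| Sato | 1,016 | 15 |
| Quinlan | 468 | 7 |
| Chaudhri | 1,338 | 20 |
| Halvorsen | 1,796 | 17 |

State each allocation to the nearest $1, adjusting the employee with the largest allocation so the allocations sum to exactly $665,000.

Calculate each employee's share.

Totals — billable hours 4,618, profit-interest units 59.
Blended shares (35% billable hours + 65% profit-interest units): Sato 0.2423; Quinlan 0.1126; Chaudhri 0.3217; Halvorsen 0.3234.
Raw shares: Sato 161,101.08; Quinlan 74,871.38; Chaudhri 213,961.43; Halvorsen 215,066.10.
After rounding ($1): Sato $161,101; Quinlan $74,871; Chaudhri $213,961; Halvorsen $215,066. Sum = $664,999.
Difference $665,000 − $664,999 = +$1 applied to largest allocation (Halvorsen): Halvorsen becomes $215,067.

Sato: $161,101 | Quinlan: $74,871 | Chaudhri: $213,961 | Halvorsen: $215,067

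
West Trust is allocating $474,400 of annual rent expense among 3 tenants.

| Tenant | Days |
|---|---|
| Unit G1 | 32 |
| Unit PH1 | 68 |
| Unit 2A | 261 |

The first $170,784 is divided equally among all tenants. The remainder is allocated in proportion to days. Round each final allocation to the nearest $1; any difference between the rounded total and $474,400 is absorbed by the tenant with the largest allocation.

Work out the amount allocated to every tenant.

Unit G1: $83,841; Unit PH1: $114,119; Unit 2A: $276,440

First tranche $170,784 split equally: $56,928 each.
Remainder $303,616 by days (total 361): Unit G1 26,913.33 → $26,913; Unit PH1 57,190.83 → $57,191; Unit 2A 219,511.84 → $219,512.
Totals: Unit G1 $56,928 + $26,913 = $83,841; Unit PH1 $56,928 + $57,191 = $114,119; Unit 2A $56,928 + $219,512 = $276,440.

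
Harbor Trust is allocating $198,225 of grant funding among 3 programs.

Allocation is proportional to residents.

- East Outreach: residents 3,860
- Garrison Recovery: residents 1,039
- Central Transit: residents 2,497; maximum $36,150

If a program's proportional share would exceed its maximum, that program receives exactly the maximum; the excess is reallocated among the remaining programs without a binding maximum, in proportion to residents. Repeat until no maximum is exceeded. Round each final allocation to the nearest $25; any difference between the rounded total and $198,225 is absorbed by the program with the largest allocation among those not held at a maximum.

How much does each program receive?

Residents total: 7,396.
Proportional shares (ignoring caps): East Outreach 103,454.37; Garrison Recovery 27,846.91; Central Transit 66,923.72.
Capped: Central Transit ($36,150); residual $162,075 reallocated over remaining residents 4,899.
Redistributed shares: East Outreach 127,701.47 → $127,700; Garrison Recovery 34,373.53 → $34,375.

East Outreach: $127,700; Garrison Recovery: $34,375; Central Transit: $36,150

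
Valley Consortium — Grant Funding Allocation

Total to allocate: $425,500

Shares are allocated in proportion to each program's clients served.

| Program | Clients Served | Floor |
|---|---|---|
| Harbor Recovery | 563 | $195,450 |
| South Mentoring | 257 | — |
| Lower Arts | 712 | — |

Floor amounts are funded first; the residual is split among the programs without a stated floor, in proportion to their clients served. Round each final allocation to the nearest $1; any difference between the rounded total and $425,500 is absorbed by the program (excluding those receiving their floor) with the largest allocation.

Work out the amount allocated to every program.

Fund the minimums — Harbor Recovery $195,450. Residual $230,050.
Residual split over remaining clients served 969: South Mentoring 61,014.29 → $61,014; Lower Arts 169,035.71 → $169,036.

Harbor Recovery: $195,450 | South Mentoring: $61,014 | Lower Arts: $169,036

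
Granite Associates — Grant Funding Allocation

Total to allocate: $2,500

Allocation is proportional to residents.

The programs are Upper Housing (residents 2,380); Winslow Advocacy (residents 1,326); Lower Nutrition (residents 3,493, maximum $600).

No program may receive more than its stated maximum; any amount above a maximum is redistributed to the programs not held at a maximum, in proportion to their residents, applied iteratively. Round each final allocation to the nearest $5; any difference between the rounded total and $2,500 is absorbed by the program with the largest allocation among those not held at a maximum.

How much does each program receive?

Upper Housing: $1,220 | Winslow Advocacy: $680 | Lower Nutrition: $600

Combined residents = 7,199.
Proportional shares (ignoring caps): Upper Housing 826.50; Winslow Advocacy 460.48; Lower Nutrition 1,213.02.
Cap binds for Lower Nutrition ($600); balance $1,900 reallocated over remaining residents 3,706.
Shares after redistribution: Upper Housing 1,220.18 → $1,220; Winslow Advocacy 679.82 → $680.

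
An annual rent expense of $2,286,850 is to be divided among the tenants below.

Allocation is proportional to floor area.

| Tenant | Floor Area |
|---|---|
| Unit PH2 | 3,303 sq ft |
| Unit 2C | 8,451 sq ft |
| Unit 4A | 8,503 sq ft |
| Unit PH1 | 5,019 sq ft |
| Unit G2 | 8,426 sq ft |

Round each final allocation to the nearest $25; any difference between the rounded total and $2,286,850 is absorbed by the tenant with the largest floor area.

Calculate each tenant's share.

Unit PH2: $224,125; Unit 2C: $573,450; Unit 4A: $576,950; Unit PH1: $340,575; Unit G2: $571,750

Combined floor area = 33,702.
Unrounded shares: Unit PH2 3,303/33,702 × $2,286,850 = 224,125.14; Unit 2C 8,451/33,702 × $2,286,850 = 573,442.80; Unit 4A 8,503/33,702 × $2,286,850 = 576,971.26; Unit PH1 5,019/33,702 × $2,286,850 = 340,564.36; Unit G2 8,426/33,702 × $2,286,850 = 571,746.43.
Rounded to nearest $25: Unit PH2 $224,125; Unit 2C $573,450; Unit 4A $576,975; Unit PH1 $340,575; Unit G2 $571,750. Sum = $2,286,875.
Difference $2,286,850 − $2,286,875 = −$25 applied to largest floor area (Unit 4A): Unit 4A becomes $576,950.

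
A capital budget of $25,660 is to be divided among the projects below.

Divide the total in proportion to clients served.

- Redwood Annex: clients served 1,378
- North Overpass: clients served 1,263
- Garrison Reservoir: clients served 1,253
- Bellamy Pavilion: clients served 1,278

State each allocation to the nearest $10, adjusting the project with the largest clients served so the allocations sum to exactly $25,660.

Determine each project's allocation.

Total clients served = 1,378 + 1,263 + 1,253 + 1,278 = 5,172.
Pro-rata amounts: Redwood Annex 6,836.71; North Overpass 6,266.16; Garrison Reservoir 6,216.55; Bellamy Pavilion 6,340.58.
After rounding ($10): Redwood Annex $6,840; North Overpass $6,270; Garrison Reservoir $6,220; Bellamy Pavilion $6,340. Sum = $25,670.
Difference $25,660 − $25,670 = −$10 applied to largest clients served (Redwood Annex): Redwood Annex becomes $6,830.

Redwood Annex: $6,830; North Overpass: $6,270; Garrison Reservoir: $6,220; Bellamy Pavilion: $6,340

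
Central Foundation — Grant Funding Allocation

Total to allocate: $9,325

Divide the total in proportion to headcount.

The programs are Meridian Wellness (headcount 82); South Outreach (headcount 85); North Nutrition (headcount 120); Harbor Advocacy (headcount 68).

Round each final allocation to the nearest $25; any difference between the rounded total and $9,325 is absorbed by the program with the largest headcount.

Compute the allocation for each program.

Meridian Wellness: $2,150 · South Outreach: $2,225 · North Nutrition: $3,175 · Harbor Advocacy: $1,775

Headcount total: 82 + 85 + 120 + 68 = 355.
Pro-rata amounts: Meridian Wellness 2,153.94; South Outreach 2,232.75; North Nutrition 3,152.11; Harbor Advocacy 1,786.20.
Rounded to nearest $25: Meridian Wellness $2,150; South Outreach $2,225; North Nutrition $3,150; Harbor Advocacy $1,775. Sum = $9,300.
Difference $9,325 − $9,300 = +$25 applied to largest headcount (North Nutrition): North Nutrition becomes $3,175.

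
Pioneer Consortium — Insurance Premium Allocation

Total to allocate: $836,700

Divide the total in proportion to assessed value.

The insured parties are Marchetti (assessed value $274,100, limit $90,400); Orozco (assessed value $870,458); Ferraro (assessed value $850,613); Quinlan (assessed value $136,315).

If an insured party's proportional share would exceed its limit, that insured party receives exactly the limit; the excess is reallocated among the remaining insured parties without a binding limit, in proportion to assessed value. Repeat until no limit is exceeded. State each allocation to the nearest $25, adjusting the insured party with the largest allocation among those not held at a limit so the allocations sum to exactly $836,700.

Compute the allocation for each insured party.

Marchetti: $90,400; Orozco: $349,750; Ferraro: $341,775; Quinlan: $54,775

Combined assessed value = 2,131,486.
Unconstrained shares: Marchetti 107,596.05; Orozco 341,692.23; Ferraro 333,902.22; Quinlan 53,509.50.
Held at cap: Marchetti ($90,400); residual $746,300 reallocated over remaining assessed value 1,857,386.
Shares after redistribution: Orozco 349,751.10 → $349,750; Ferraro 341,777.36 → $341,775; Quinlan 54,771.54 → $54,775.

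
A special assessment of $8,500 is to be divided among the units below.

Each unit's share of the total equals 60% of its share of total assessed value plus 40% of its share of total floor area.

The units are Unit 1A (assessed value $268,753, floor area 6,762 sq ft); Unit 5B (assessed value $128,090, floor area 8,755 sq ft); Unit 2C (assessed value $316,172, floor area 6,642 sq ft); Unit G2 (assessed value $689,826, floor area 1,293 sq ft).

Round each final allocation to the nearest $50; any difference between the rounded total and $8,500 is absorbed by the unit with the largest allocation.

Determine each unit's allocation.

Assessed value total 1,402,841; floor area total 23,452.
Composite weights (60% assessed value + 40% floor area): Unit 1A 0.2303; Unit 5B 0.2041; Unit 2C 0.2485; Unit G2 0.3171.
Unrounded shares: Unit 1A 1,957.38; Unit 5B 1,734.94; Unit 2C 2,112.37; Unit G2 2,695.30.
Rounded to nearest $50: Unit 1A $1,950; Unit 5B $1,750; Unit 2C $2,100; Unit G2 $2,700. Sum = $8,500.
Sum already equals the total — no adjustment.

Unit 1A: $1,950; Unit 5B: $1,750; Unit 2C: $2,100; Unit G2: $2,700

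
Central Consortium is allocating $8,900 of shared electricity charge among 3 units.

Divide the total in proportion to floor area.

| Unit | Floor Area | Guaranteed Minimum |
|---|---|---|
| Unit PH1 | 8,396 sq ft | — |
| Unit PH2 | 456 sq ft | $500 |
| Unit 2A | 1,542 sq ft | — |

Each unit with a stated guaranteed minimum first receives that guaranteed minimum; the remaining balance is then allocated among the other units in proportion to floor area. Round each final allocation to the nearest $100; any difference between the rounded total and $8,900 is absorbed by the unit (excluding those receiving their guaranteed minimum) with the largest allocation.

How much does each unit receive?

Unit PH1: $7,100; Unit PH2: $500; Unit 2A: $1,300

Minimums first: Unit PH2 $500. Balance $8,400.
Balance split over remaining floor area 9,938: Unit PH1 7,096.64 → $7,100; Unit 2A 1,303.36 → $1,300.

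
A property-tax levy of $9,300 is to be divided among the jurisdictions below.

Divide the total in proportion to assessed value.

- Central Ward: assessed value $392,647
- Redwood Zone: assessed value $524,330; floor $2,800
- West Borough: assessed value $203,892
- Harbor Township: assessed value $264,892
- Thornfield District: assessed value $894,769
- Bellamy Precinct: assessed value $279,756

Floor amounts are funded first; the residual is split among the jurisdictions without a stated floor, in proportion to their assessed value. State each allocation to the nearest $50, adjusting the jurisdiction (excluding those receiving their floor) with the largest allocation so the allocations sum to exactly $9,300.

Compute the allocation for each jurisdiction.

Minimums first: Redwood Zone $2,800. Residual $6,500.
Residual split over remaining assessed value 2,035,956: Central Ward 1,253.57 → $1,250; West Borough 650.95 → $650; Harbor Township 845.70 → $850; Thornfield District 2,856.64 → $2,850; Bellamy Precinct 893.15 → $900.

Central Ward: $1,250; Redwood Zone: $2,800; West Borough: $650; Harbor Township: $850; Thornfield District: $2,850; Bellamy Precinct: $900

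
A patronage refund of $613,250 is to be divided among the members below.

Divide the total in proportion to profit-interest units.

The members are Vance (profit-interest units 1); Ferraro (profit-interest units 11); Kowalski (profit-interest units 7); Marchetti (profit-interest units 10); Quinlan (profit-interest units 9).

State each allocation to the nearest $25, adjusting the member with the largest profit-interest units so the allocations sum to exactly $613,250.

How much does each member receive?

Profit-interest units total: 38.
Pro-rata amounts: Vance 1/38 × $613,250 = 16,138.16; Ferraro 11/38 × $613,250 = 177,519.74; Kowalski 7/38 × $613,250 = 112,967.11; Marchetti 10/38 × $613,250 = 161,381.58; Quinlan 9/38 × $613,250 = 145,243.42.
At nearest $25: Vance $16,150; Ferraro $177,525; Kowalski $112,975; Marchetti $161,375; Quinlan $145,250. Sum = $613,275.
Difference $613,250 − $613,275 = −$25 applied to largest profit-interest units (Ferraro): Ferraro becomes $177,500.

Vance: $16,150 | Ferraro: $177,500 | Kowalski: $112,975 | Marchetti: $161,375 | Quinlan: $145,250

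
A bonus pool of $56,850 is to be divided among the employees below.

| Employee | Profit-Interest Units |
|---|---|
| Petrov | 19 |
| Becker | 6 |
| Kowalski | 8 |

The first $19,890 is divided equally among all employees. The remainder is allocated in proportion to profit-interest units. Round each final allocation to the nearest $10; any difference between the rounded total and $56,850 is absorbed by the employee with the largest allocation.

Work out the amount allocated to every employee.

Equal tier: $19,890 ÷ 3 = $6,630 apiece.
Remainder $36,960 by profit-interest units (total 33): Petrov 21,280.00 → $21,280; Becker 6,720.00 → $6,720; Kowalski 8,960.00 → $8,960.
Totals: Petrov $6,630 + $21,280 = $27,910; Becker $6,630 + $6,720 = $13,350; Kowalski $6,630 + $8,960 = $15,590.

Petrov: $27,910; Becker: $13,350; Kowalski: $15,590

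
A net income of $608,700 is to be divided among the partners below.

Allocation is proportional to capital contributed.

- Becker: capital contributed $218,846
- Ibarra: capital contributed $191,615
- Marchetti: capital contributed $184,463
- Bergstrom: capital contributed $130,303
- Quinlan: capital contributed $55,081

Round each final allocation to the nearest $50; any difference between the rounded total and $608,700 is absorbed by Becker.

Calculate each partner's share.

Becker: $170,750 | Ibarra: $149,450 | Marchetti: $143,900 | Bergstrom: $101,650 | Quinlan: $42,950

Total capital contributed = 780,308.
Unrounded shares: Becker 218,846/780,308 × $608,700 = 170,716.64; Ibarra 191,615/780,308 × $608,700 = 149,474.37; Marchetti 184,463/780,308 × $608,700 = 143,895.27; Bergstrom 130,303/780,308 × $608,700 = 101,646.32; Quinlan 55,081/780,308 × $608,700 = 42,967.40.
At nearest $50: Becker $170,700; Ibarra $149,450; Marchetti $143,900; Bergstrom $101,650; Quinlan $42,950. Sum = $608,650.
Difference $608,700 − $608,650 = +$50 applied to Becker: Becker becomes $170,750.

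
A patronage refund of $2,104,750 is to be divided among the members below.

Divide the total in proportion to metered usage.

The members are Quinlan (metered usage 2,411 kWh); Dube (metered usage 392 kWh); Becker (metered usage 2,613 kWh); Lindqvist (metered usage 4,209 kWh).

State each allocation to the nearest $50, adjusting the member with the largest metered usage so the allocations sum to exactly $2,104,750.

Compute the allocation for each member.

Metered usage total: 2,411 + 392 + 2,613 + 4,209 = 9,625.
Pro-rata amounts: Quinlan 527,226.21; Dube 85,720.73; Becker 571,398.62; Lindqvist 920,404.44.
At nearest $50: Quinlan $527,250; Dube $85,700; Becker $571,400; Lindqvist $920,400. Sum = $2,104,750.
Rounded total matches; no reconciliation needed.

Quinlan: $527,250 | Dube: $85,700 | Becker: $571,400 | Lindqvist: $920,400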